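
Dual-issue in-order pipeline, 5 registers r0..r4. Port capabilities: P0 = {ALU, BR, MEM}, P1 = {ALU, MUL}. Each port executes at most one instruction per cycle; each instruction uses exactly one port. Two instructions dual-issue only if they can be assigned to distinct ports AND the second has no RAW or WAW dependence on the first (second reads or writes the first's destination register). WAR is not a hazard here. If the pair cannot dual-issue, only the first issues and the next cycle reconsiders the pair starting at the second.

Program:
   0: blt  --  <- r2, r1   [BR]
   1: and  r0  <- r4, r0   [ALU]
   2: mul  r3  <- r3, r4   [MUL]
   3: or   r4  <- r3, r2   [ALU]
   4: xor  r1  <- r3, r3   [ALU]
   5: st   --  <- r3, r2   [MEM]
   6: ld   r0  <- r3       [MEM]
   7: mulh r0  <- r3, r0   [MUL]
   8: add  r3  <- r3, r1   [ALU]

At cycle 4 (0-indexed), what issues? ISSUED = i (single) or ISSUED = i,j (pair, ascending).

ISSUED = 6

[0] i0/i1  blt;and  -- dual
[1] i2  mul  -- RAW r3
[2] i3/i4  or;xor  -- dual
[3] i5  st  -- no-port MEM/MEM
[4] i6  ld  -- RAW+WAW r0
[5] i7/i8  mulh;add  -- dual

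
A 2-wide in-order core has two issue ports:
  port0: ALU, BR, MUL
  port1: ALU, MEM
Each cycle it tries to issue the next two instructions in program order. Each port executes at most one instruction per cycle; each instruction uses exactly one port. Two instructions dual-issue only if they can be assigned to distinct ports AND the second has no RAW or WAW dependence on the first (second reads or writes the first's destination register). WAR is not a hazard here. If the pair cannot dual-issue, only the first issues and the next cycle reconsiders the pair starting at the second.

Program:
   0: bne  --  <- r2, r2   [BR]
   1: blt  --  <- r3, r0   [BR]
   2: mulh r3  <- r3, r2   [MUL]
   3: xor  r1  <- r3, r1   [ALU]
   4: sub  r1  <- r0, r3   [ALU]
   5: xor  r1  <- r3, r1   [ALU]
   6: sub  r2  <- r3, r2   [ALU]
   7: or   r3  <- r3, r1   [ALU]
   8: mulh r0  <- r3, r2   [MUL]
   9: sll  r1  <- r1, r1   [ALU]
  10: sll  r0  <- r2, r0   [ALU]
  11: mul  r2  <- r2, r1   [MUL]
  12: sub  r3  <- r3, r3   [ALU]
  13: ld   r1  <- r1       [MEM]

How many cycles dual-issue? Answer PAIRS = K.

0. bne.BR @i0  | no-port BR/BR
1. blt.BR @i1  | no-port BR/MUL
2. mulh.MUL @i2  | RAW r3
3. xor.ALU @i3  | WAW r1
4. sub.ALU @i4  | RAW+WAW r1
5. xor.ALU;sub.ALU @i5+i6  | pair
6. or.ALU @i7  | RAW r3
7. mulh.MUL;sll.ALU @i8+i9  | pair
8. sll.ALU;mul.MUL @i10+i11  | pair
9. sub.ALU;ld.MEM @i12+i13  | pair

PAIRS = 4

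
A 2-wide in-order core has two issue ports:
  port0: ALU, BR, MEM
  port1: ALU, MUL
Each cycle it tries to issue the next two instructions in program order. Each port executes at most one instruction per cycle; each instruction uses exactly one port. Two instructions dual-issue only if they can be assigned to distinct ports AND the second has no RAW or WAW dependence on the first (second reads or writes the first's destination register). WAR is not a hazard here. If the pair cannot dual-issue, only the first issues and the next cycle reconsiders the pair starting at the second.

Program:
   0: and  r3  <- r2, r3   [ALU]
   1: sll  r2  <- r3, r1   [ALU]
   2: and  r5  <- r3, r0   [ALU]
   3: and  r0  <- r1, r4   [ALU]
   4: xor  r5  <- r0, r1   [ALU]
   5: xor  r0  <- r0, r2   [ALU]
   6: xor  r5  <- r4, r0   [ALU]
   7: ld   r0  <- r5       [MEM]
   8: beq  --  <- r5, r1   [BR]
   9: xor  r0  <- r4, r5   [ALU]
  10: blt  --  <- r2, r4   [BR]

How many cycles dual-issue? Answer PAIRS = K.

t=0 i0:and.ALU ; RAW r3
t=1 i1,i2:sll.ALU/and.ALU ; 2-wide
t=2 i3:and.ALU ; RAW r0
t=3 i4,i5:xor.ALU/xor.ALU ; 2-wide
t=4 i6:xor.ALU ; RAW r5
t=5 i7:ld.MEM ; no-port MEM/BR
t=6 i8,i9:beq.BR/xor.ALU ; 2-wide
t=7 i10:blt.BR ; tail

PAIRS = 3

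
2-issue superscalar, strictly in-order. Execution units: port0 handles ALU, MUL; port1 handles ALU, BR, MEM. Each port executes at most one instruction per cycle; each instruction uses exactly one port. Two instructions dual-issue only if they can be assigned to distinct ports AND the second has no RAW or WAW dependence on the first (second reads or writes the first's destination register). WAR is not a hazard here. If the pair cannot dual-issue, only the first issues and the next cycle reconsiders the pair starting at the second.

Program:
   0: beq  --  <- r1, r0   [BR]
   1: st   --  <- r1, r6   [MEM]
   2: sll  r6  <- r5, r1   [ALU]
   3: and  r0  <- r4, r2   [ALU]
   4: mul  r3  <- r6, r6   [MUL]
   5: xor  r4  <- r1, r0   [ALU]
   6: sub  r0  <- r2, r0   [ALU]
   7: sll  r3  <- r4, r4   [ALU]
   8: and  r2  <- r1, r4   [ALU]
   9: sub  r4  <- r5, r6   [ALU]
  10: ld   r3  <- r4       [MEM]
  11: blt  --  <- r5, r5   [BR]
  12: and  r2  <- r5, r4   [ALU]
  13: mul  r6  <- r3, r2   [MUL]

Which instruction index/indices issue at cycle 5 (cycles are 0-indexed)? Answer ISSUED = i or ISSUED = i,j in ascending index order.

ISSUED = 9

0. beq.BR @i0  | no-port BR/MEM
1. st.MEM+sll.ALU @i1,i2  | pair
2. and.ALU+mul.MUL @i3,i4  | pair
3. xor.ALU+sub.ALU @i5,i6  | pair
4. sll.ALU+and.ALU @i7,i8  | pair
5. sub.ALU @i9  | RAW r4
6. ld.MEM @i10  | no-port MEM/BR
7. blt.BR+and.ALU @i11,i12  | pair
8. mul.MUL @i13  | tail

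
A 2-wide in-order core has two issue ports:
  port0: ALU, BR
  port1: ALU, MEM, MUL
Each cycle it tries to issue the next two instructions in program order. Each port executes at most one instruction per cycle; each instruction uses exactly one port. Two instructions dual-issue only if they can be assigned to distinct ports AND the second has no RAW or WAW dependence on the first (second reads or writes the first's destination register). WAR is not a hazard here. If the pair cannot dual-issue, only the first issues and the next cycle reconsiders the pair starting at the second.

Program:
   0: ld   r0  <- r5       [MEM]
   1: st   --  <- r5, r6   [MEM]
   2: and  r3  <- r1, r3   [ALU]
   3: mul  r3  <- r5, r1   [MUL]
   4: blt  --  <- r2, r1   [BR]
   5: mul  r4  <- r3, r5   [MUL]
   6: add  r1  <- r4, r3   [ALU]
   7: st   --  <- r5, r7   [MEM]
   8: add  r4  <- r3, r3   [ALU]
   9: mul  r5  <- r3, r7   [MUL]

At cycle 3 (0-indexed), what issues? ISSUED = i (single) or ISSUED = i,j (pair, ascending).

ISSUED = 5

  cy0 -> i0 (ld) no-port MEM/MEM
  cy1 -> i1+i2 (st;and) pair
  cy2 -> i3+i4 (mul;blt) pair
  cy3 -> i5 (mul) RAW r4
  cy4 -> i6+i7 (add;st) pair
  cy5 -> i8+i9 (add;mul) pair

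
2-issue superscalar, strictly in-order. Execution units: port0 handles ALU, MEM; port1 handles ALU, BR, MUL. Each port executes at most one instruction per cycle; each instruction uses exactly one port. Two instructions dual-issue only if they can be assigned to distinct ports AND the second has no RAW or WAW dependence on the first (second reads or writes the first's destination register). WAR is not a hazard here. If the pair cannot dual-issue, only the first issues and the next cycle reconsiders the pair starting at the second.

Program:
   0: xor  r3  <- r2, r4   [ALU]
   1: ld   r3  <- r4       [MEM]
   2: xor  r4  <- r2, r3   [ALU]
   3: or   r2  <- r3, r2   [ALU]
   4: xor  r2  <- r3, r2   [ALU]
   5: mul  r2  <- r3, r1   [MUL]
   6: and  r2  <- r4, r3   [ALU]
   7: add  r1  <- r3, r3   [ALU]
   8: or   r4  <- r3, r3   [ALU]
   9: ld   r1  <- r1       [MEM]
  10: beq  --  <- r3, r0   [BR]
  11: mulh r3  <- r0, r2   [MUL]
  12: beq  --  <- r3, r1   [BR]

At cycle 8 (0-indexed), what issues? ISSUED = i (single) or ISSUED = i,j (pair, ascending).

ISSUED = 11

c0: i0 xor.ALU  WAW r3
c1: i1 ld.MEM  RAW r3
c2: i2/i3 xor.ALU/or.ALU  pair
c3: i4 xor.ALU  WAW r2
c4: i5 mul.MUL  WAW r2
c5: i6/i7 and.ALU/add.ALU  pair
c6: i8/i9 or.ALU/ld.MEM  pair
c7: i10 beq.BR  no-port BR/MUL
c8: i11 mulh.MUL  no-port MUL/BR
c9: i12 beq.BR  tail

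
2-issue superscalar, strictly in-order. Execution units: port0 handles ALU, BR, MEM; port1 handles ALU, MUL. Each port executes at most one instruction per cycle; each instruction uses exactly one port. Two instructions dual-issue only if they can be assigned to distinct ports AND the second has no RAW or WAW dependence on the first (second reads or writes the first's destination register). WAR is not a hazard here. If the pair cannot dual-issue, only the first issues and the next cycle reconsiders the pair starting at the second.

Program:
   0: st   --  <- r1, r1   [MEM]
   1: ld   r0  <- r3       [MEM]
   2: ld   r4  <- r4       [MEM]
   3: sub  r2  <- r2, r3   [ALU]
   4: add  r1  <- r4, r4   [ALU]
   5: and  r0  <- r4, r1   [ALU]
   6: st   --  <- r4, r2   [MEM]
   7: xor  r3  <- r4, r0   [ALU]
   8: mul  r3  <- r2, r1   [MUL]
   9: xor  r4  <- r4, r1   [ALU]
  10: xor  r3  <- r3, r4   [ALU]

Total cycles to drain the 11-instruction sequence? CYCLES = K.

CYCLES = 8

t=0 i0:st ; no-port MEM/MEM
t=1 i1:ld ; no-port MEM/MEM
t=2 i2,i3:ld+sub ; 2-wide
t=3 i4:add ; RAW r1
t=4 i5,i6:and+st ; 2-wide
t=5 i7:xor ; WAW r3
t=6 i8,i9:mul+xor ; 2-wide
t=7 i10:xor ; tail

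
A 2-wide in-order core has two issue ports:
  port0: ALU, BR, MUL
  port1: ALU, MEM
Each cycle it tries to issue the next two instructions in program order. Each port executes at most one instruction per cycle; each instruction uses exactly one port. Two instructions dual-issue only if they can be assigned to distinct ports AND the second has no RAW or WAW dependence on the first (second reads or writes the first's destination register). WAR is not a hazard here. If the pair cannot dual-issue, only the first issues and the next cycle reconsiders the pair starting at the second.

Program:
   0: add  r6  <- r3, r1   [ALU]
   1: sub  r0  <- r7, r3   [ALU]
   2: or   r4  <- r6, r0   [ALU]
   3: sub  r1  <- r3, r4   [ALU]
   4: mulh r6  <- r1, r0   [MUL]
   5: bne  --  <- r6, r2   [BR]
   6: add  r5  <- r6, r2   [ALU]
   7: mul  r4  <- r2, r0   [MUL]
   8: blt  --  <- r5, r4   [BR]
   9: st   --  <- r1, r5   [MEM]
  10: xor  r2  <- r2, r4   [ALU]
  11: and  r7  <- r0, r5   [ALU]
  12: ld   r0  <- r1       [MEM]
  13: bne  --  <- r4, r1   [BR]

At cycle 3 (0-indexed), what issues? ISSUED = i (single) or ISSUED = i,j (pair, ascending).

0. add.ALU;sub.ALU @i0&i1  | dual
1. or.ALU @i2  | RAW r4
2. sub.ALU @i3  | RAW r1
3. mulh.MUL @i4  | no-port MUL/BR
4. bne.BR;add.ALU @i5&i6  | dual
5. mul.MUL @i7  | no-port MUL/BR
6. blt.BR;st.MEM @i8&i9  | dual
7. xor.ALU;and.ALU @i10&i11  | dual
8. ld.MEM;bne.BR @i12&i13  | dual

ISSUED = 4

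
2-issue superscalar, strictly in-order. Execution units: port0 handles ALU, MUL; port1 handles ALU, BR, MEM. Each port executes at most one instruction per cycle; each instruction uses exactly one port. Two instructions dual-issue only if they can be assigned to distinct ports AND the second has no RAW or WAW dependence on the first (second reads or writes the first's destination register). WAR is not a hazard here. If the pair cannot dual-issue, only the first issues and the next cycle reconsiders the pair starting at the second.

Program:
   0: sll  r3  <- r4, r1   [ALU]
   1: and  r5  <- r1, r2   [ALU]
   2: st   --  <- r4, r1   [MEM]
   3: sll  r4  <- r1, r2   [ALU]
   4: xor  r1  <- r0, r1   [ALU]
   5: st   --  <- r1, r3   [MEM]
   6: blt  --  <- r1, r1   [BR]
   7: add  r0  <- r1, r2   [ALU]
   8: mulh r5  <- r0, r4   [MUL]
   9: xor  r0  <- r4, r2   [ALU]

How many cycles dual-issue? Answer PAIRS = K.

PAIRS = 4

c0: i0,i1 sll.ALU and.ALU  2-wide
c1: i2,i3 st.MEM sll.ALU  2-wide
c2: i4 xor.ALU  RAW r1
c3: i5 st.MEM  no-port MEM/BR
c4: i6,i7 blt.BR add.ALU  2-wide
c5: i8,i9 mulh.MUL xor.ALU  2-wide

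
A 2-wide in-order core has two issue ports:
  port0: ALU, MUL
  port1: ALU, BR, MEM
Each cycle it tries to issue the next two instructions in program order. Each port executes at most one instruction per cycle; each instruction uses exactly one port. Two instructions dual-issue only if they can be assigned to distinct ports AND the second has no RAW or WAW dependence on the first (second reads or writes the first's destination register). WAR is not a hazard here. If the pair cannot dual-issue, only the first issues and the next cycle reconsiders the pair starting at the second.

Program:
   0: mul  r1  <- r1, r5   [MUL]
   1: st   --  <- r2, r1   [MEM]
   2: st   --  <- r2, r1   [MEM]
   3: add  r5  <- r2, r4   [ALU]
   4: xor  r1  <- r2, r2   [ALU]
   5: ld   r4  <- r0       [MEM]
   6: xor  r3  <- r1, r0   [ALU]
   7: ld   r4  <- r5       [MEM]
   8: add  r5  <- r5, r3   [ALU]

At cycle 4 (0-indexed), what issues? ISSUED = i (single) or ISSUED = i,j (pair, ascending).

ISSUED = 6,7

[0] i0  mul.MUL  -- RAW r1
[1] i1  st.MEM  -- no-port MEM/MEM
[2] i2+i3  st.MEM/add.ALU  -- dual
[3] i4+i5  xor.ALU/ld.MEM  -- dual
[4] i6+i7  xor.ALU/ld.MEM  -- dual
[5] i8  add.ALU  -- tail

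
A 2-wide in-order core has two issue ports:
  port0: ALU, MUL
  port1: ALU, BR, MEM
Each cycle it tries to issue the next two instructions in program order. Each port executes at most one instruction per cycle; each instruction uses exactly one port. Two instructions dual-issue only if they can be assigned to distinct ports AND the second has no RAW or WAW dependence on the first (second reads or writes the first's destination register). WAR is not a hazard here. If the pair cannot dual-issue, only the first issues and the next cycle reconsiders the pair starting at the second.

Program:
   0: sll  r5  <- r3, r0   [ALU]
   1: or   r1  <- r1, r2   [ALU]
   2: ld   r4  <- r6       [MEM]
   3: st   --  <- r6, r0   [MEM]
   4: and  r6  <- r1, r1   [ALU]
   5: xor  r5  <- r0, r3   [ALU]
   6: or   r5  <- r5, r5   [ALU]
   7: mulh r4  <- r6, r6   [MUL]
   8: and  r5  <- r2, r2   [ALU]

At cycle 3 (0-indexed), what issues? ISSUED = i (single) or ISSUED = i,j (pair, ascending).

ISSUED = 5

  cy0 -> i0+i1 (sll/or) dual
  cy1 -> i2 (ld) no-port MEM/MEM
  cy2 -> i3+i4 (st/and) dual
  cy3 -> i5 (xor) RAW+WAW r5
  cy4 -> i6+i7 (or/mulh) dual
  cy5 -> i8 (and) tail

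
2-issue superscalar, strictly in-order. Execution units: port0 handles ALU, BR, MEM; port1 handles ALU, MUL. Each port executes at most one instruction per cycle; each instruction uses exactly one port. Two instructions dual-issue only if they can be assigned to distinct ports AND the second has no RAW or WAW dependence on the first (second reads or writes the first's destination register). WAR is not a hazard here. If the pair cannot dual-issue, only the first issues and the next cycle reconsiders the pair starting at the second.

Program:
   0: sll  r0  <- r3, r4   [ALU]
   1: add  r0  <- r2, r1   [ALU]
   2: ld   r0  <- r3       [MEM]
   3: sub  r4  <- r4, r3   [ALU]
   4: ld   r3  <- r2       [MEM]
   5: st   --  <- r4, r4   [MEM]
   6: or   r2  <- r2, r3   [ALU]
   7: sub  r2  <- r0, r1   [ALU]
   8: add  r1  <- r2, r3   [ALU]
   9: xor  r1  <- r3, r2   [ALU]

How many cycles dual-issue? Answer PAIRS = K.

PAIRS = 2

[0] i0  sll.ALU  -- WAW r0
[1] i1  add.ALU  -- WAW r0
[2] i2+i3  ld.MEM+sub.ALU  -- pair
[3] i4  ld.MEM  -- no-port MEM/MEM
[4] i5+i6  st.MEM+or.ALU  -- pair
[5] i7  sub.ALU  -- RAW r2
[6] i8  add.ALU  -- WAW r1
[7] i9  xor.ALU  -- tail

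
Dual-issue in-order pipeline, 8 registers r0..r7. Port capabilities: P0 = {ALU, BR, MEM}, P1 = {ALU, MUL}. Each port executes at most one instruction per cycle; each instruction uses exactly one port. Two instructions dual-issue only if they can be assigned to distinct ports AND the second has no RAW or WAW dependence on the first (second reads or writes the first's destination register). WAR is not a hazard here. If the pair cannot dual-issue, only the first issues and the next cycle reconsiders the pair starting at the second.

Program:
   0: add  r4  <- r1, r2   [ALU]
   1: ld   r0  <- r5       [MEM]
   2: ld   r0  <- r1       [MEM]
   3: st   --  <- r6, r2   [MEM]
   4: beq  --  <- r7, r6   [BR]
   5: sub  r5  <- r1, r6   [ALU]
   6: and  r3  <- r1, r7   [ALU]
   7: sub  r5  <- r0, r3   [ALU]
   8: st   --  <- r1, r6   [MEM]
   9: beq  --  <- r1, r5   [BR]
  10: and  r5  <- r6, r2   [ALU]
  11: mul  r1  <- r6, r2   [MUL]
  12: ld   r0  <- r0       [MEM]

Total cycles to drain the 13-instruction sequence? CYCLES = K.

CYCLES = 8

0. add.ALU ld.MEM @i0,i1  | dual
1. ld.MEM @i2  | no-port MEM/MEM
2. st.MEM @i3  | no-port MEM/BR
3. beq.BR sub.ALU @i4,i5  | dual
4. and.ALU @i6  | RAW r3
5. sub.ALU st.MEM @i7,i8  | dual
6. beq.BR and.ALU @i9,i10  | dual
7. mul.MUL ld.MEM @i11,i12  | dual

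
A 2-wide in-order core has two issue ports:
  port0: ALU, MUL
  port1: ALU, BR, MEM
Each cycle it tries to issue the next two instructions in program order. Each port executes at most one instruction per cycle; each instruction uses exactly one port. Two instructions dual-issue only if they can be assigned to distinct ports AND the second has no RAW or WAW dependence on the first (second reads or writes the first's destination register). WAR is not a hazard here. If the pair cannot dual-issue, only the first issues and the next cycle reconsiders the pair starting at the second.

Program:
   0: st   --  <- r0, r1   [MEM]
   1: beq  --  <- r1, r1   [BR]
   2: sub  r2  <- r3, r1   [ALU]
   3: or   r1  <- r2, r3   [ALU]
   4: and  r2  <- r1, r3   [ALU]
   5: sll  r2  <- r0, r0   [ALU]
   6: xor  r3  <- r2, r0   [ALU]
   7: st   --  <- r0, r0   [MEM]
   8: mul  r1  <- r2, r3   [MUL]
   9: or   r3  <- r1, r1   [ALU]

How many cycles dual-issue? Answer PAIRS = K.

#0 head=0: st.MEM i0 no-port MEM/BR
#1 head=1: beq.BR sub.ALU i1,i2 pair
#2 head=3: or.ALU i3 RAW r1
#3 head=4: and.ALU i4 WAW r2
#4 head=5: sll.ALU i5 RAW r2
#5 head=6: xor.ALU st.MEM i6,i7 pair
#6 head=8: mul.MUL i8 RAW r1
#7 head=9: or.ALU i9 tail

PAIRS = 2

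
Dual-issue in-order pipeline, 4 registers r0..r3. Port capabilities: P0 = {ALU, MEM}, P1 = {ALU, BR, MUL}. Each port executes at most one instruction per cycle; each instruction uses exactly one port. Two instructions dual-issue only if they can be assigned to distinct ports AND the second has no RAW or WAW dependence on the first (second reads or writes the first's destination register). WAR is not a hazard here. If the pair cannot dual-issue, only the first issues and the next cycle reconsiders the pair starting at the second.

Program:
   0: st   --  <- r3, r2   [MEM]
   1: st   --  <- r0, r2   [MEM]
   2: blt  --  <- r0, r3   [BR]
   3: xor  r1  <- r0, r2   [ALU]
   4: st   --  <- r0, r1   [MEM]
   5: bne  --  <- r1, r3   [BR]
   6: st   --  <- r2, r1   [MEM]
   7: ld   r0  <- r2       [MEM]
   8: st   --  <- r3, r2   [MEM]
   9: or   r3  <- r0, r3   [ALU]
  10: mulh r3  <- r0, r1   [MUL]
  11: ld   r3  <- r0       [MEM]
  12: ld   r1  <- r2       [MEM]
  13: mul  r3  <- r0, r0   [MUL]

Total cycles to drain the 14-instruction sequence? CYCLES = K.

CYCLES = 10

0. st.MEM @i0  | no-port MEM/MEM
1. st.MEM;blt.BR @i1,i2  | pair
2. xor.ALU @i3  | RAW r1
3. st.MEM;bne.BR @i4,i5  | pair
4. st.MEM @i6  | no-port MEM/MEM
5. ld.MEM @i7  | no-port MEM/MEM
6. st.MEM;or.ALU @i8,i9  | pair
7. mulh.MUL @i10  | WAW r3
8. ld.MEM @i11  | no-port MEM/MEM
9. ld.MEM;mul.MUL @i12,i13  | pair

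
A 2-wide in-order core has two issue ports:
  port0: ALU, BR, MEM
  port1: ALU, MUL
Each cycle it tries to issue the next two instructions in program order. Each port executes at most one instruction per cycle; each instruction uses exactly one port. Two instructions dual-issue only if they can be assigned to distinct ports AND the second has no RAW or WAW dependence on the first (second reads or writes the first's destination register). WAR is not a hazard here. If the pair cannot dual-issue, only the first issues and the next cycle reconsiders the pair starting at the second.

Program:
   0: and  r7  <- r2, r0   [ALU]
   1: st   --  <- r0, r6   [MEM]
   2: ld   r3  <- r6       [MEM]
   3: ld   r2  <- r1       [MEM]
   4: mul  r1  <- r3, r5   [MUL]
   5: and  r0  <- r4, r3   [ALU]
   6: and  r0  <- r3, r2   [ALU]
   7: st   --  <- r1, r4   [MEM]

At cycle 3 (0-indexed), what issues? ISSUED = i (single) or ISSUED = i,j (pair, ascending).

c0: i0&i1 and;st  pair
c1: i2 ld  no-port MEM/MEM
c2: i3&i4 ld;mul  pair
c3: i5 and  WAW r0
c4: i6&i7 and;st  pair

ISSUED = 5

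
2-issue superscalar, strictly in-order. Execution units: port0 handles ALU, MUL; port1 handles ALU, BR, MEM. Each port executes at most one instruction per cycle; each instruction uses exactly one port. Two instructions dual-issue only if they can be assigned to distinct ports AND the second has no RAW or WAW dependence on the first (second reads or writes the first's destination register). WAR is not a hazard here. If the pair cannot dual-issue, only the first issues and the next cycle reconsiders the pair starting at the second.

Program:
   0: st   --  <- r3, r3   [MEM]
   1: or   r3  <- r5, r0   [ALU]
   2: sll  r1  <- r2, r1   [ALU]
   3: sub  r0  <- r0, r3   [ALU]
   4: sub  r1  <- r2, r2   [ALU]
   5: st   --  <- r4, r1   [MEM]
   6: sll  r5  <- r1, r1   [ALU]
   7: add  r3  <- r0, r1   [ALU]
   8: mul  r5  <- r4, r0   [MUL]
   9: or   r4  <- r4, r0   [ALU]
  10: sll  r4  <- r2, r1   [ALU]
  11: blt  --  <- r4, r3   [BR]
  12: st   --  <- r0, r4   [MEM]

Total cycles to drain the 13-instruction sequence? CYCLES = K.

  cy0 -> i0&i1 (st.MEM or.ALU) dual
  cy1 -> i2&i3 (sll.ALU sub.ALU) dual
  cy2 -> i4 (sub.ALU) RAW r1
  cy3 -> i5&i6 (st.MEM sll.ALU) dual
  cy4 -> i7&i8 (add.ALU mul.MUL) dual
  cy5 -> i9 (or.ALU) WAW r4
  cy6 -> i10 (sll.ALU) RAW r4
  cy7 -> i11 (blt.BR) no-port BR/MEM
  cy8 -> i12 (st.MEM) tail

CYCLES = 9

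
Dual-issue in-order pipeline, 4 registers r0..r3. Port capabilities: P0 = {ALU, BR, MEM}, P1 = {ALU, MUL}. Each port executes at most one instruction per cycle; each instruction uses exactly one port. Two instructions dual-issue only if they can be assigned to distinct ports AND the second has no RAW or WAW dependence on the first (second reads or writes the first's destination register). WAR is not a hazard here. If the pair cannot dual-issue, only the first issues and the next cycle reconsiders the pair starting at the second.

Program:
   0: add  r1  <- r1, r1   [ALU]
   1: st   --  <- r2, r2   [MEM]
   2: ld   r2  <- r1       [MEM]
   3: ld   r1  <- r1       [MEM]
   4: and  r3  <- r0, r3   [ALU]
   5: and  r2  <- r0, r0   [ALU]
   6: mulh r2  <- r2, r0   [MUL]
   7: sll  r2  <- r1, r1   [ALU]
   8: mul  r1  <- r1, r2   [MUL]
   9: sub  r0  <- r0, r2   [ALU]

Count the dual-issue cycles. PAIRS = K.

c0: i0+i1 add.ALU/st.MEM  pair
c1: i2 ld.MEM  no-port MEM/MEM
c2: i3+i4 ld.MEM/and.ALU  pair
c3: i5 and.ALU  RAW+WAW r2
c4: i6 mulh.MUL  WAW r2
c5: i7 sll.ALU  RAW r2
c6: i8+i9 mul.MUL/sub.ALU  pair

PAIRS = 3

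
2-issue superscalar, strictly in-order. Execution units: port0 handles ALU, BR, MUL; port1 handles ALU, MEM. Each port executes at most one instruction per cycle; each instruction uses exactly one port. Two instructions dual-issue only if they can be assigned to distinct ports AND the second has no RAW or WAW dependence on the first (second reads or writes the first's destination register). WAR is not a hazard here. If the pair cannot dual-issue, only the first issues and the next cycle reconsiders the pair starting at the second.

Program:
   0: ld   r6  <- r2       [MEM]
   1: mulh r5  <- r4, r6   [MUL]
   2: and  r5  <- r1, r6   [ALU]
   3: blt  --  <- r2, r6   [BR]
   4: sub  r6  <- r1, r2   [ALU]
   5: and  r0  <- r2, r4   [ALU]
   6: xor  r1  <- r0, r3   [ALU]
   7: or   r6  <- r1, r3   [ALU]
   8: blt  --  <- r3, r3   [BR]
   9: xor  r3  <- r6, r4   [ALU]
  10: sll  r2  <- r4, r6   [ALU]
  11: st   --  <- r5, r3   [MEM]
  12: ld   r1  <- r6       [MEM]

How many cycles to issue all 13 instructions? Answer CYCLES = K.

CYCLES = 9

c0: i0 ld  RAW r6
c1: i1 mulh  WAW r5
c2: i2+i3 and;blt  dual
c3: i4+i5 sub;and  dual
c4: i6 xor  RAW r1
c5: i7+i8 or;blt  dual
c6: i9+i10 xor;sll  dual
c7: i11 st  no-port MEM/MEM
c8: i12 ld  tail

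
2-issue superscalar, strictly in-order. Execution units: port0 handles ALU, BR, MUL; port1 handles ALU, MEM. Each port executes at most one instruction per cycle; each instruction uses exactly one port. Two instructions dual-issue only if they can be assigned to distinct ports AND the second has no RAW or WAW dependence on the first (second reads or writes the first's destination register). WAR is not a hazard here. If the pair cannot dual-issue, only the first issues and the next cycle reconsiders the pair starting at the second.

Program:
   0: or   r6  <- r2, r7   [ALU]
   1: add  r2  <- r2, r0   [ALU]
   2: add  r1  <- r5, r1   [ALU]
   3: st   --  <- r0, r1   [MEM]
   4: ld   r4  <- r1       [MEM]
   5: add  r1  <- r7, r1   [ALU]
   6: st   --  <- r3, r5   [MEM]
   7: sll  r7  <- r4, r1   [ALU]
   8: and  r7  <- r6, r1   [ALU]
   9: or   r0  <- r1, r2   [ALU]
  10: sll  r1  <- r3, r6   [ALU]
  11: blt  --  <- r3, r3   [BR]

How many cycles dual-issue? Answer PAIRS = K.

  cy0 -> i0/i1 (or.ALU/add.ALU) pair
  cy1 -> i2 (add.ALU) RAW r1
  cy2 -> i3 (st.MEM) no-port MEM/MEM
  cy3 -> i4/i5 (ld.MEM/add.ALU) pair
  cy4 -> i6/i7 (st.MEM/sll.ALU) pair
  cy5 -> i8/i9 (and.ALU/or.ALU) pair
  cy6 -> i10/i11 (sll.ALU/blt.BR) pair

PAIRS = 5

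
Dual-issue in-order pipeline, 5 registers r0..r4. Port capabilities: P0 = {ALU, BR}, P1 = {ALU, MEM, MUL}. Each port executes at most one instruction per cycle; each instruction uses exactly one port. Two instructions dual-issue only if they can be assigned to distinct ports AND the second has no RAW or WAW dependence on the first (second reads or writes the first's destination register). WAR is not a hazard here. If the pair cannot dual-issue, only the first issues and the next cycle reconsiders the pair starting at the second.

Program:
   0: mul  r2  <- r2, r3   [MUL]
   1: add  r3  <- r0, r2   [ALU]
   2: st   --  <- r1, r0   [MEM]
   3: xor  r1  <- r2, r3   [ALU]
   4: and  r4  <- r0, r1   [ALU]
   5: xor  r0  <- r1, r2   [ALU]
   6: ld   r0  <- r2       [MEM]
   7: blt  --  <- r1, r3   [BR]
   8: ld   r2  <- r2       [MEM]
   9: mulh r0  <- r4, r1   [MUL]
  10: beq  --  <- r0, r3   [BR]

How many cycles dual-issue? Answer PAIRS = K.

t=0 i0:mul.MUL ; RAW r2
t=1 i1&i2:add.ALU st.MEM ; pair
t=2 i3:xor.ALU ; RAW r1
t=3 i4&i5:and.ALU xor.ALU ; pair
t=4 i6&i7:ld.MEM blt.BR ; pair
t=5 i8:ld.MEM ; no-port MEM/MUL
t=6 i9:mulh.MUL ; RAW r0
t=7 i10:beq.BR ; tail

PAIRS = 3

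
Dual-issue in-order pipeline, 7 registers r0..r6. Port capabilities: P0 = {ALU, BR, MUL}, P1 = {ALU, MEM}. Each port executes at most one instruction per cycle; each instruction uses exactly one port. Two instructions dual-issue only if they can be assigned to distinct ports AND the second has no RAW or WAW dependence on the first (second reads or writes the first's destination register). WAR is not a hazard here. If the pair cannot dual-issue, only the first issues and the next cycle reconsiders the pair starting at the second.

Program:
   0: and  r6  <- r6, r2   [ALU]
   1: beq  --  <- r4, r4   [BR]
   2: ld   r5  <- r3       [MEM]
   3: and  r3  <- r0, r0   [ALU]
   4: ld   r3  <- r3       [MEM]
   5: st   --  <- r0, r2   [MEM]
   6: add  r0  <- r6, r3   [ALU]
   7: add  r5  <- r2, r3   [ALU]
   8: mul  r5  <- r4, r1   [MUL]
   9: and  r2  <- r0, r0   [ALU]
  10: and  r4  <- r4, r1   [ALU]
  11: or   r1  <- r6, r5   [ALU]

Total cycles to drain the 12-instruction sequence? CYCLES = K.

  cy0 -> i0,i1 (and+beq) pair
  cy1 -> i2,i3 (ld+and) pair
  cy2 -> i4 (ld) no-port MEM/MEM
  cy3 -> i5,i6 (st+add) pair
  cy4 -> i7 (add) WAW r5
  cy5 -> i8,i9 (mul+and) pair
  cy6 -> i10,i11 (and+or) pair

CYCLES = 7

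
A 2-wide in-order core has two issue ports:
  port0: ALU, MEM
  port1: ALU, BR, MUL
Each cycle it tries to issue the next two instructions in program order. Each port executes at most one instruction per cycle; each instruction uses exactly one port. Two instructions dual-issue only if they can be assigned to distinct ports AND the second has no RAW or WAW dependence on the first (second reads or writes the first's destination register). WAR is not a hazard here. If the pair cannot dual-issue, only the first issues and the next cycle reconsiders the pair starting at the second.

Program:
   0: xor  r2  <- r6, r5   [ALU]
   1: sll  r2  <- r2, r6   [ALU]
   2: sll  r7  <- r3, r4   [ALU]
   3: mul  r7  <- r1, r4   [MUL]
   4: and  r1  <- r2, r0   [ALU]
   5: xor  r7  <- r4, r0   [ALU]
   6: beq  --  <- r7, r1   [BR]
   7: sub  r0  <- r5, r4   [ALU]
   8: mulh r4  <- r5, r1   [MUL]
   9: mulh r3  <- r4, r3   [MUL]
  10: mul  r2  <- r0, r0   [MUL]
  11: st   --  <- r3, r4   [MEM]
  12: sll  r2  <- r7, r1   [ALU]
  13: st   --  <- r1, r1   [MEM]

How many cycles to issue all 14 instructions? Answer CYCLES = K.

c0: i0 xor  RAW+WAW r2
c1: i1&i2 sll sll  pair
c2: i3&i4 mul and  pair
c3: i5 xor  RAW r7
c4: i6&i7 beq sub  pair
c5: i8 mulh  no-port MUL/MUL
c6: i9 mulh  no-port MUL/MUL
c7: i10&i11 mul st  pair
c8: i12&i13 sll st  pair

CYCLES = 9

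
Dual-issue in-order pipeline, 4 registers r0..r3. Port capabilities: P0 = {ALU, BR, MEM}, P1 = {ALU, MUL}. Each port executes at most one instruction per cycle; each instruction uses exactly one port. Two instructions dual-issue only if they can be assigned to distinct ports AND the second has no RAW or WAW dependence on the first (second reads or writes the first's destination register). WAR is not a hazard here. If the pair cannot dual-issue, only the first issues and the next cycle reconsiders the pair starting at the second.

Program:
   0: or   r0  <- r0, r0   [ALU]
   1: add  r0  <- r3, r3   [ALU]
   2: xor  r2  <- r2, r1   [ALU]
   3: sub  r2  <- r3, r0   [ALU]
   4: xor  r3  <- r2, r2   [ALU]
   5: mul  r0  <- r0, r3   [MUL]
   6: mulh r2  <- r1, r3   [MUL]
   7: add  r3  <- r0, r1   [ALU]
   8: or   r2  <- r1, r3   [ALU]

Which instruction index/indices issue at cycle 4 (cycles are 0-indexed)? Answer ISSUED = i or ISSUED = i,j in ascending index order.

ISSUED = 5

[0] i0  or.ALU  -- WAW r0
[1] i1&i2  add.ALU;xor.ALU  -- 2-wide
[2] i3  sub.ALU  -- RAW r2
[3] i4  xor.ALU  -- RAW r3
[4] i5  mul.MUL  -- no-port MUL/MUL
[5] i6&i7  mulh.MUL;add.ALU  -- 2-wide
[6] i8  or.ALU  -- tail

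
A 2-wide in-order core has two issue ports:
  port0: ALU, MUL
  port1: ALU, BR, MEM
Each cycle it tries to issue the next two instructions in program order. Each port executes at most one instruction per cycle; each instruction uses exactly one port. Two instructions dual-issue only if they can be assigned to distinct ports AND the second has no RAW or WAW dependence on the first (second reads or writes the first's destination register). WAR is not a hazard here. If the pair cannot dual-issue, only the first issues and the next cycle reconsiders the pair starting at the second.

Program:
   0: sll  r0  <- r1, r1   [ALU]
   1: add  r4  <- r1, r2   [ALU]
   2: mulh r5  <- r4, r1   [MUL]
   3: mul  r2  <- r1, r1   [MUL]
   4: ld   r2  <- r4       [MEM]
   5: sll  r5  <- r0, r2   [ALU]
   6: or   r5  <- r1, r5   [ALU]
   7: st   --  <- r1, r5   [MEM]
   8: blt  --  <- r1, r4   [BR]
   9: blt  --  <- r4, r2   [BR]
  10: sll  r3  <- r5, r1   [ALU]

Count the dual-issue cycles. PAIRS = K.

PAIRS = 2

c0: i0/i1 sll.ALU+add.ALU  pair
c1: i2 mulh.MUL  no-port MUL/MUL
c2: i3 mul.MUL  WAW r2
c3: i4 ld.MEM  RAW r2
c4: i5 sll.ALU  RAW+WAW r5
c5: i6 or.ALU  RAW r5
c6: i7 st.MEM  no-port MEM/BR
c7: i8 blt.BR  no-port BR/BR
c8: i9/i10 blt.BR+sll.ALU  pair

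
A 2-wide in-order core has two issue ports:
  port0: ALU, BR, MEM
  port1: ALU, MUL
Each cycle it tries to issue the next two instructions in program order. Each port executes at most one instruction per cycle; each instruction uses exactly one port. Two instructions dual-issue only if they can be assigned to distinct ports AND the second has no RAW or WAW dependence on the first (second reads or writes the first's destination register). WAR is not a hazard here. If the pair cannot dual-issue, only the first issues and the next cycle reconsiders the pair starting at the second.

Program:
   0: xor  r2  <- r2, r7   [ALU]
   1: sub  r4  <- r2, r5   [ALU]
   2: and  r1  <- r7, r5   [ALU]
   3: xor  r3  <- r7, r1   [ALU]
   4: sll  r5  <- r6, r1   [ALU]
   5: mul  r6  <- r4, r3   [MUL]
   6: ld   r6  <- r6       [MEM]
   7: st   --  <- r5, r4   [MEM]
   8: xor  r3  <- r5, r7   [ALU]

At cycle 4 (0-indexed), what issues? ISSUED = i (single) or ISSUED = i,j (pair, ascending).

c0: i0 xor  RAW r2
c1: i1+i2 sub+and  pair
c2: i3+i4 xor+sll  pair
c3: i5 mul  RAW+WAW r6
c4: i6 ld  no-port MEM/MEM
c5: i7+i8 st+xor  pair

ISSUED = 6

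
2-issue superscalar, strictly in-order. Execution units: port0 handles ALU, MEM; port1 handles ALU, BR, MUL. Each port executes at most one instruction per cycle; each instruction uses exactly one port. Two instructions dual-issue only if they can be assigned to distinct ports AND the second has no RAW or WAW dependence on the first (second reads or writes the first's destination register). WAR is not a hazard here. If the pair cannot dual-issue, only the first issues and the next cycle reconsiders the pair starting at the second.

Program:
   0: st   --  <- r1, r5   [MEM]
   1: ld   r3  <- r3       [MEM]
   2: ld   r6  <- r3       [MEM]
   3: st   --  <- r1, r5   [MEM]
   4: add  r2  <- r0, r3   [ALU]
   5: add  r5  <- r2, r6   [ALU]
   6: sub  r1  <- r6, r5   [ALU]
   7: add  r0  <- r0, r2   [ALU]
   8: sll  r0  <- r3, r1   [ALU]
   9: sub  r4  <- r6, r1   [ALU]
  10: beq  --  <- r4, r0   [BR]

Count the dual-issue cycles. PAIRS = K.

PAIRS = 3

  cy0 -> i0 (st.MEM) no-port MEM/MEM
  cy1 -> i1 (ld.MEM) no-port MEM/MEM
  cy2 -> i2 (ld.MEM) no-port MEM/MEM
  cy3 -> i3&i4 (st.MEM add.ALU) dual
  cy4 -> i5 (add.ALU) RAW r5
  cy5 -> i6&i7 (sub.ALU add.ALU) dual
  cy6 -> i8&i9 (sll.ALU sub.ALU) dual
  cy7 -> i10 (beq.BR) tail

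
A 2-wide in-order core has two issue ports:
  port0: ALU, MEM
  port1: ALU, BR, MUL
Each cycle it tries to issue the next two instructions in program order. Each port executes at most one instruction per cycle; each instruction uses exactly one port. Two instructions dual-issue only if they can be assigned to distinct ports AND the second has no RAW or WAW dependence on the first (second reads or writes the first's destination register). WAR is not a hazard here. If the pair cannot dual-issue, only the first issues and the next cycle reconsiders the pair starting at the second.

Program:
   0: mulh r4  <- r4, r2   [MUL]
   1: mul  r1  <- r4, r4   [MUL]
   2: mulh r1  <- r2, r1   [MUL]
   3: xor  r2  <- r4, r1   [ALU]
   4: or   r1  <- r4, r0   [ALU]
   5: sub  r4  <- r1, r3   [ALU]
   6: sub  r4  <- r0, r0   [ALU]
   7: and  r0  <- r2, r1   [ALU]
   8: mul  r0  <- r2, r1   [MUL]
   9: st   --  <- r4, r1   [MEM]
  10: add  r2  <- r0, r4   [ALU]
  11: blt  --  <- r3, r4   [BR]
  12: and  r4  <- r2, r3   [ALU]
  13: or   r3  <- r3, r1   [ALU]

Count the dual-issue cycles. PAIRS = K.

t=0 i0:mulh.MUL ; no-port MUL/MUL
t=1 i1:mul.MUL ; no-port MUL/MUL
t=2 i2:mulh.MUL ; RAW r1
t=3 i3,i4:xor.ALU or.ALU ; pair
t=4 i5:sub.ALU ; WAW r4
t=5 i6,i7:sub.ALU and.ALU ; pair
t=6 i8,i9:mul.MUL st.MEM ; pair
t=7 i10,i11:add.ALU blt.BR ; pair
t=8 i12,i13:and.ALU or.ALU ; pair

PAIRS = 5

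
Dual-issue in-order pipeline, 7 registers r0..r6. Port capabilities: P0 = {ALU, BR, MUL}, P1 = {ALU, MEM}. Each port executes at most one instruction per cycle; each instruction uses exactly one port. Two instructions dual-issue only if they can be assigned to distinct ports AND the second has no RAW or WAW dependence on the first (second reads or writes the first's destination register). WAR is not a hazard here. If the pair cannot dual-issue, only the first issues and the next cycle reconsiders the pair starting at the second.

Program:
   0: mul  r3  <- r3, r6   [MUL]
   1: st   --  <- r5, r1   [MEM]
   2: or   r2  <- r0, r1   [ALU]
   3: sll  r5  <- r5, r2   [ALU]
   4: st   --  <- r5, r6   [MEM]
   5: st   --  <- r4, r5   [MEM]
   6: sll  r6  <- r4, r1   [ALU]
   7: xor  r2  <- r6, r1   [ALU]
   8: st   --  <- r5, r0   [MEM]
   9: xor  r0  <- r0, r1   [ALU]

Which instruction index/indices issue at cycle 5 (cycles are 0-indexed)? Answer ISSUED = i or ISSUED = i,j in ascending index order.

c0: i0,i1 mul.MUL+st.MEM  pair
c1: i2 or.ALU  RAW r2
c2: i3 sll.ALU  RAW r5
c3: i4 st.MEM  no-port MEM/MEM
c4: i5,i6 st.MEM+sll.ALU  pair
c5: i7,i8 xor.ALU+st.MEM  pair
c6: i9 xor.ALU  tail

ISSUED = 7,8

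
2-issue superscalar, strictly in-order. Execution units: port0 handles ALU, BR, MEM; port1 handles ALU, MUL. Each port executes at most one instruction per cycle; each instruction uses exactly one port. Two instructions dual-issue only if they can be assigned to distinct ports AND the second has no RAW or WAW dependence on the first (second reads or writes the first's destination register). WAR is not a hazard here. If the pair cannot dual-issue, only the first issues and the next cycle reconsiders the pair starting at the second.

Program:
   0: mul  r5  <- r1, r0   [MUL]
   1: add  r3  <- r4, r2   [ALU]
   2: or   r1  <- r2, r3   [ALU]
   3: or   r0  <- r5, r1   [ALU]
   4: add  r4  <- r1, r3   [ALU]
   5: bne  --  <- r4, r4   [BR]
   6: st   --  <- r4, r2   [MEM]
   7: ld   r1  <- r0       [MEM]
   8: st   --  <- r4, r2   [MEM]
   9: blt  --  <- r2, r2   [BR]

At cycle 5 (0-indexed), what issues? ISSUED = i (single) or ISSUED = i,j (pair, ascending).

ISSUED = 7

#0 head=0: mul.MUL;add.ALU i0,i1 dual
#1 head=2: or.ALU i2 RAW r1
#2 head=3: or.ALU;add.ALU i3,i4 dual
#3 head=5: bne.BR i5 no-port BR/MEM
#4 head=6: st.MEM i6 no-port MEM/MEM
#5 head=7: ld.MEM i7 no-port MEM/MEM
#6 head=8: st.MEM i8 no-port MEM/BR
#7 head=9: blt.BR i9 tail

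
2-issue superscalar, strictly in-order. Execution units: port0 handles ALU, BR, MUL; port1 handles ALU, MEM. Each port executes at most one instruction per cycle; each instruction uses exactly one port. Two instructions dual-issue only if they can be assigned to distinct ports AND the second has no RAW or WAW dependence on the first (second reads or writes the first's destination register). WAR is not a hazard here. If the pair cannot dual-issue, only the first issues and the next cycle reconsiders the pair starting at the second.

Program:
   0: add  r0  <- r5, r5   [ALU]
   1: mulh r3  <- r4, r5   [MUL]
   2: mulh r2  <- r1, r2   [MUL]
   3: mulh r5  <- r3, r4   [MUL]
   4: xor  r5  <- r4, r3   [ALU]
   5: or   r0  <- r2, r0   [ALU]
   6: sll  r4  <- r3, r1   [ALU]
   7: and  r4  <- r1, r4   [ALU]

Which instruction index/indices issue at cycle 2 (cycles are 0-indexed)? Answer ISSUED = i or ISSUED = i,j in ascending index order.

[0] i0&i1  add.ALU mulh.MUL  -- pair
[1] i2  mulh.MUL  -- no-port MUL/MUL
[2] i3  mulh.MUL  -- WAW r5
[3] i4&i5  xor.ALU or.ALU  -- pair
[4] i6  sll.ALU  -- RAW+WAW r4
[5] i7  and.ALU  -- tail

ISSUED = 3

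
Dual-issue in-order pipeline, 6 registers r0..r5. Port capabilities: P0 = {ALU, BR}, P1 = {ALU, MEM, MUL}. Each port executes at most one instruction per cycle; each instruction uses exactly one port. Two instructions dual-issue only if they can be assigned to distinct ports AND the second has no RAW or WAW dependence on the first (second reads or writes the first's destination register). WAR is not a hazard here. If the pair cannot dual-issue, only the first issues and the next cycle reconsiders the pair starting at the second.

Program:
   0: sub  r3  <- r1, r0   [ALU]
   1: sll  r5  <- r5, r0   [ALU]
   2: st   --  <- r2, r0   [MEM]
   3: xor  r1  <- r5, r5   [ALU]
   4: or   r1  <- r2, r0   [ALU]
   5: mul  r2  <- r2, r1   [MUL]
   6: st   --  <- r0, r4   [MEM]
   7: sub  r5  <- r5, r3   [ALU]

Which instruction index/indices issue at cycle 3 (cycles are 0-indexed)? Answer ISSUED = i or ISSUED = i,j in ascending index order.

ISSUED = 5

#0 head=0: sub sll i0/i1 2-wide
#1 head=2: st xor i2/i3 2-wide
#2 head=4: or i4 RAW r1
#3 head=5: mul i5 no-port MUL/MEM
#4 head=6: st sub i6/i7 2-wide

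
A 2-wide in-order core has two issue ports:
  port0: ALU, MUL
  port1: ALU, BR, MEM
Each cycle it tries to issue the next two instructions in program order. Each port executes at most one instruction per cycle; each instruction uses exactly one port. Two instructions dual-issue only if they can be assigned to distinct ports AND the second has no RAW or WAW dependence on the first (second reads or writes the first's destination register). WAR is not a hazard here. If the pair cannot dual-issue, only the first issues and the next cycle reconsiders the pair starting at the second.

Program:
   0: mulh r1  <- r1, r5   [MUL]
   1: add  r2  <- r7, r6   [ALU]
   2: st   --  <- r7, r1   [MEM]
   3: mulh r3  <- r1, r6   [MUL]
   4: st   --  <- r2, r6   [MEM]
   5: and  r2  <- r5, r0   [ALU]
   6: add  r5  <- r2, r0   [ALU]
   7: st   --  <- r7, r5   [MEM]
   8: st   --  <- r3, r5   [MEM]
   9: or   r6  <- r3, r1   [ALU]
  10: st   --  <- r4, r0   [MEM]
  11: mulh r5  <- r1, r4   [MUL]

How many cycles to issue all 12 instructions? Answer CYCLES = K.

CYCLES = 7

  cy0 -> i0&i1 (mulh+add) dual
  cy1 -> i2&i3 (st+mulh) dual
  cy2 -> i4&i5 (st+and) dual
  cy3 -> i6 (add) RAW r5
  cy4 -> i7 (st) no-port MEM/MEM
  cy5 -> i8&i9 (st+or) dual
  cy6 -> i10&i11 (st+mulh) dual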